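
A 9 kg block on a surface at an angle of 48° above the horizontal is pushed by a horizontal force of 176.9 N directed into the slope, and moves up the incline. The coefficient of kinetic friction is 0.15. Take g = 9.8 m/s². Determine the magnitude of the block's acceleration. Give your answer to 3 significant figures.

The horizontal push has components F cos 48° = 176.9 × 0.6691 = 118.364 N up the incline and F sin 48° = 176.9 × 0.7431 = 131.454 N pressing into the surface.
The normal force is therefore N = mg cos 48° + F sin 48° = 59.015 + 131.454 = 190.469 N, and kinetic friction down the slope is μN = 0.15 × 190.469 = 28.570 N.
Along the incline: F cos 48° − mg sin 48° − μN = ma, so 118.364 − 65.541 − 28.570 = 9 a, giving a = 2.6948 m/s².

2.69 m/s²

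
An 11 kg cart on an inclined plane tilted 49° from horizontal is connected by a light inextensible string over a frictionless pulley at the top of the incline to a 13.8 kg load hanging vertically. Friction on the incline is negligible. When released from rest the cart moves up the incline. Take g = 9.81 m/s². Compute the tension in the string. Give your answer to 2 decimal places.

For the cart on the incline: the weight component along the slope is m₁g sin 49° = 11 × 9.81 × 0.7547 = 81.440 N and the normal force is N = m₁g cos 49° = 70.795 N.
Newton's second law for the cart (up-slope positive): T − 81.440 = 11 a. For the hanging load (downward positive): 13.8 × 9.81 − T = 13.8 a.
Adding the two equations eliminates T: 53.938 = 24.8 a, so a = 2.1749 m/s².
Then from the hanging load's equation, T = 13.8 × (9.81 − 2.1749) = 105.364 N.

105.36 N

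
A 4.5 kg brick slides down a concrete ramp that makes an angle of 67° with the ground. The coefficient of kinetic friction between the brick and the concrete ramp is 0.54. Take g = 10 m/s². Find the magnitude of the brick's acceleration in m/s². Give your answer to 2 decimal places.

7.10 m/s²

Resolving the weight along the incline: the component pulling the brick down the slope is mg sin 67° = 4.5 × 10 × 0.9205 = 41.422 N, and the normal force is N = mg cos 67° = 4.5 × 10 × 0.3907 = 17.581 N.
Kinetic friction acts up the slope with magnitude f = μN = 0.54 × 17.581 = 9.494 N.
Net force along the incline is 41.422 − 9.494 = 31.928 N, so a = 31.928 / 4.5 = 7.0951 m/s².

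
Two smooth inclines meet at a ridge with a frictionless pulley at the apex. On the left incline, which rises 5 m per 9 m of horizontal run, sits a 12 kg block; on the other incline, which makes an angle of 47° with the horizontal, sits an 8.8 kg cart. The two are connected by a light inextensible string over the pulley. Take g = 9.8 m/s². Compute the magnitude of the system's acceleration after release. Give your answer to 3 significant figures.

0.287 m/s²

Resolve each weight along its own incline: the 12 kg mass has component 12 × 9.8 × sin 29.05° = 57.112 N down its slope, and the 8.8 kg mass has 8.8 × 9.8 × sin 47° = 63.072 N down its slope.
The 8.8 kg side's 63.072 N exceeds the other side's 57.112 N, so that mass slides down and the 12 kg mass slides up. Taking that direction as positive, Newton's second law for the whole system gives 63.072 − 57.112 = (12 + 8.8) a, so a = 5.960 / 20.8 = 0.2865 m/s².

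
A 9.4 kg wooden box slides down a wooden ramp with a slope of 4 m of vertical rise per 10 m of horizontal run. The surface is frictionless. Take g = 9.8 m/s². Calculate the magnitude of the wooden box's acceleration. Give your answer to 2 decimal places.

Resolving the weight along the incline: the component pulling the wooden box down the slope is mg sin 21.80° = 9.4 × 9.8 × 0.3714 = 34.213 N, and the normal force is N = mg cos 21.80° = 9.4 × 9.8 × 0.9285 = 85.533 N.
With no friction the net force along the incline is 34.213 N, so a = g sin 21.80° = 34.213 / 9.4 = 3.6397 m/s².

3.64 m/s²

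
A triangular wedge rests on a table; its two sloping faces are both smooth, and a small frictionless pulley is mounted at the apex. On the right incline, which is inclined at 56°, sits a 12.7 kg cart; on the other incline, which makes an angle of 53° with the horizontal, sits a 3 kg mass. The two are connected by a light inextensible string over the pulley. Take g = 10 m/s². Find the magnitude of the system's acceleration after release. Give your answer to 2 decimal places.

Resolve each weight along its own incline: the 12.7 kg mass has component 12.7 × 10 × sin 56° = 105.288 N down its slope, and the 3 kg mass has 3 × 10 × sin 53° = 23.959 N down its slope.
The 12.7 kg side's 105.288 N exceeds the other side's 23.959 N, so that mass slides down and the 3 kg mass slides up. Taking that direction as positive, Newton's second law for the whole system gives 105.288 − 23.959 = (12.7 + 3) a, so a = 81.329 / 15.7 = 5.1802 m/s².

5.18 m/s²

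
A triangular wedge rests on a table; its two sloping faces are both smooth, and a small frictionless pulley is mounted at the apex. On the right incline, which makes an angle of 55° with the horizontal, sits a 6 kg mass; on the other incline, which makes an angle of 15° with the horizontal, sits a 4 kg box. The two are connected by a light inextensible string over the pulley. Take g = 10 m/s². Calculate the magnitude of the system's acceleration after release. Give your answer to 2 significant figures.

Resolve each weight along its own incline: the 6 kg mass has component 6 × 10 × sin 55° = 49.149 N down its slope, and the 4 kg mass has 4 × 10 × sin 15° = 10.353 N down its slope.
The 6 kg side's 49.149 N exceeds the other side's 10.353 N, so that mass slides down and the 4 kg mass slides up. Taking that direction as positive, Newton's second law for the whole system gives 49.149 − 10.353 = (6 + 4) a, so a = 38.796 / 10 = 3.8796 m/s².

3.9 m/s²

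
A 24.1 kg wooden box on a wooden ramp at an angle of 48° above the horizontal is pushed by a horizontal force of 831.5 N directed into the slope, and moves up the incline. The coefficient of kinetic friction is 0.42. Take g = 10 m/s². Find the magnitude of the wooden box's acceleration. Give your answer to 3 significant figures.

2.08 m/s²

The horizontal push has components F cos 48° = 831.5 × 0.6691 = 556.357 N up the incline and F sin 48° = 831.5 × 0.7431 = 617.888 N pressing into the surface.
The normal force is therefore N = mg cos 48° + F sin 48° = 161.253 + 617.888 = 779.141 N, and kinetic friction down the slope is μN = 0.42 × 779.141 = 327.239 N.
Along the incline: F cos 48° − mg sin 48° − μN = ma, so 556.357 − 179.087 − 327.239 = 24.1 a, giving a = 2.0760 m/s².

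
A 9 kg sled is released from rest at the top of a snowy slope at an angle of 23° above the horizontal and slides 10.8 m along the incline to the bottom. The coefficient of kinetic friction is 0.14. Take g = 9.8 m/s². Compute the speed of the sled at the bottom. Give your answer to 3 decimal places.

7.445 m/s

The weight component along the incline is mg sin 23° = 34.462 N and the normal force is N = mg cos 23° = 81.189 N.
Friction up the slope is f = μN = 0.14 × 81.189 = 11.366 N, so the net downslope force is 34.462 − 11.366 = 23.096 N and a = 23.096 / 9 = 2.5662 m/s².
Starting from rest over a distance of 10.8 m, v² = 2aL = 2 × 2.5662 × 10.8 = 55.4299, so v = 7.4451 m/s.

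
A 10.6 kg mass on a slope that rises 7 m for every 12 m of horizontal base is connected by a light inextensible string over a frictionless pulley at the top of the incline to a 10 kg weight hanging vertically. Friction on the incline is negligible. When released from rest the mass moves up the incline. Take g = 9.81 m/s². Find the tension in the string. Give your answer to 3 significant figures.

For the mass on the incline: the weight component along the slope is m₁g sin 30.26° = 10.6 × 9.81 × 0.5039 = 52.399 N and the normal force is N = m₁g cos 30.26° = 89.821 N.
Newton's second law for the mass (up-slope positive): T − 52.399 = 10.6 a. For the hanging weight (downward positive): 10 × 9.81 − T = 10 a.
Adding the two equations eliminates T: 45.701 = 20.6 a, so a = 2.2185 m/s².
Then from the hanging weight's equation, T = 10 × (9.81 − 2.2185) = 75.915 N.

75.9 N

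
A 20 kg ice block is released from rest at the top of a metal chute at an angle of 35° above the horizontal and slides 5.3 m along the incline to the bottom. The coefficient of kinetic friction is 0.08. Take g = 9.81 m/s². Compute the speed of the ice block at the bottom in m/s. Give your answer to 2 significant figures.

The weight component along the incline is mg sin 35° = 112.536 N and the normal force is N = mg cos 35° = 160.718 N.
Friction up the slope is f = μN = 0.08 × 160.718 = 12.857 N, so the net downslope force is 112.536 − 12.857 = 99.679 N and a = 99.679 / 20 = 4.9840 m/s².
Starting from rest over a distance of 5.3 m, v² = 2aL = 2 × 4.9840 × 5.3 = 52.8304, so v = 7.2685 m/s.

7.3 m/s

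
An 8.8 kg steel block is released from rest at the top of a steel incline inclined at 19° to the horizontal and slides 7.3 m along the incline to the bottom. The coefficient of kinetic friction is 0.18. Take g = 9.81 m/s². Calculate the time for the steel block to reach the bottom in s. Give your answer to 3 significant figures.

The weight component along the incline is mg sin 19° = 28.106 N and the normal force is N = mg cos 19° = 81.625 N.
Friction up the slope is f = μN = 0.18 × 81.625 = 14.692 N, so the net downslope force is 28.106 − 14.692 = 13.414 N and a = 13.414 / 8.8 = 1.5243 m/s².
Starting from rest, L = ½at², so t = √(2L/a) = √(2 × 7.3 / 1.5243) = 3.0949 s.

3.09 s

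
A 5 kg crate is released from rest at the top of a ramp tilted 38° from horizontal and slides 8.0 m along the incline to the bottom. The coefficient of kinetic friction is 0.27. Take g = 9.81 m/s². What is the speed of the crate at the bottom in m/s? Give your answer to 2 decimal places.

The weight component along the incline is mg sin 38° = 30.198 N and the normal force is N = mg cos 38° = 38.652 N.
Friction up the slope is f = μN = 0.27 × 38.652 = 10.436 N, so the net downslope force is 30.198 − 10.436 = 19.762 N and a = 19.762 / 5 = 3.9524 m/s².
Starting from rest over a distance of 8.0 m, v² = 2aL = 2 × 3.9524 × 8.0 = 63.2384, so v = 7.9523 m/s.

7.95 m/s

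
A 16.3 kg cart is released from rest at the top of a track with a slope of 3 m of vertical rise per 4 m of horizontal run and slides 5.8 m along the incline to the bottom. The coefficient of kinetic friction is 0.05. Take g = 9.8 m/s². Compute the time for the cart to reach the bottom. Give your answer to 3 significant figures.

The weight component along the incline is mg sin 36.87° = 95.844 N and the normal force is N = mg cos 36.87° = 127.792 N.
Friction up the slope is f = μN = 0.05 × 127.792 = 6.390 N, so the net downslope force is 95.844 − 6.390 = 89.454 N and a = 89.454 / 16.3 = 5.4880 m/s².
Starting from rest, L = ½at², so t = √(2L/a) = √(2 × 5.8 / 5.4880) = 1.4539 s.

1.45 s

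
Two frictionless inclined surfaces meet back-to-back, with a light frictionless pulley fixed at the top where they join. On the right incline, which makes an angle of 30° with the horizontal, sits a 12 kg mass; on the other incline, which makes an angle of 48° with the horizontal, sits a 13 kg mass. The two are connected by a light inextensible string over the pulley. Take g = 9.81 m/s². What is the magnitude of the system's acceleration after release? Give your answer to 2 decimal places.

1.44 m/s²

Resolve each weight along its own incline: the 12 kg mass has component 12 × 9.81 × sin 30° = 58.860 N down its slope, and the 13 kg mass has 13 × 9.81 × sin 48° = 94.773 N down its slope.
The 13 kg side's 94.773 N exceeds the other side's 58.860 N, so that mass slides down and the 12 kg mass slides up. Taking that direction as positive, Newton's second law for the whole system gives 94.773 − 58.860 = (12 + 13) a, so a = 35.913 / 25 = 1.4365 m/s².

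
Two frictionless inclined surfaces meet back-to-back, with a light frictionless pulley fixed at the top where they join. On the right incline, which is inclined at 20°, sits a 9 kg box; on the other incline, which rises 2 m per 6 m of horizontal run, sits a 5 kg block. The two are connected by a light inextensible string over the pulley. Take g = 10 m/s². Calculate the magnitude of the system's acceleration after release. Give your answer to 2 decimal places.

1.07 m/s²

Resolve each weight along its own incline: the 9 kg mass has component 9 × 10 × sin 20° = 30.782 N down its slope, and the 5 kg mass has 5 × 10 × sin 18.43° = 15.811 N down its slope.
The 9 kg side's 30.782 N exceeds the other side's 15.811 N, so that mass slides down and the 5 kg mass slides up. Taking that direction as positive, Newton's second law for the whole system gives 30.782 − 15.811 = (9 + 5) a, so a = 14.971 / 14 = 1.0694 m/s².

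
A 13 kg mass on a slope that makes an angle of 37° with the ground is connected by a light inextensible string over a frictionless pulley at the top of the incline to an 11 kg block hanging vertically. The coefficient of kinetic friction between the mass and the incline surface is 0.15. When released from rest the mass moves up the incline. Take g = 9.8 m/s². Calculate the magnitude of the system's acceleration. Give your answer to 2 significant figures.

For the mass on the incline: the weight component along the slope is m₁g sin 37° = 13 × 9.8 × 0.6018 = 76.669 N and the normal force is N = m₁g cos 37° = 101.746 N.
Kinetic friction opposes the mass's motion up the incline: f = μN = 0.15 × 101.746 = 15.262 N acting down the slope.
Newton's second law for the mass (up-slope positive): T − 76.669 − 15.262 = 13 a. For the hanging block (downward positive): 11 × 9.8 − T = 11 a.
Adding the two equations eliminates T: 15.869 = 24 a, so a = 0.6612 m/s².

0.66 m/s²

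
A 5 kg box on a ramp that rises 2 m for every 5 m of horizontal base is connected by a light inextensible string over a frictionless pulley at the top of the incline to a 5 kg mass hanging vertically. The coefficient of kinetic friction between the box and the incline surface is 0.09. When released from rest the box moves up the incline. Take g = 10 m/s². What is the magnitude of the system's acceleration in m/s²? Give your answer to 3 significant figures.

For the box on the incline: the weight component along the slope is m₁g sin 21.80° = 5 × 10 × 0.3714 = 18.570 N and the normal force is N = m₁g cos 21.80° = 46.424 N.
Kinetic friction opposes the box's motion up the incline: f = μN = 0.09 × 46.424 = 4.178 N acting down the slope.
Newton's second law for the box (up-slope positive): T − 18.570 − 4.178 = 5 a. For the hanging mass (downward positive): 5 × 10 − T = 5 a.
Adding the two equations eliminates T: 27.252 = 10 a, so a = 2.7252 m/s².

2.73 m/s²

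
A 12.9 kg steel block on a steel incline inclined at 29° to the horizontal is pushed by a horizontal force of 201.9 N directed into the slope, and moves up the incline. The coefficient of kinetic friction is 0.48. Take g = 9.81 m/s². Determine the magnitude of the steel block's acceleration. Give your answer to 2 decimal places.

The horizontal push has components F cos 29° = 201.9 × 0.8746 = 176.582 N up the incline and F sin 29° = 201.9 × 0.4848 = 97.881 N pressing into the surface.
The normal force is therefore N = mg cos 29° + F sin 29° = 110.680 + 97.881 = 208.561 N, and kinetic friction down the slope is μN = 0.48 × 208.561 = 100.109 N.
Along the incline: F cos 29° − mg sin 29° − μN = ma, so 176.582 − 61.351 − 100.109 = 12.9 a, giving a = 1.1722 m/s².

1.17 m/s²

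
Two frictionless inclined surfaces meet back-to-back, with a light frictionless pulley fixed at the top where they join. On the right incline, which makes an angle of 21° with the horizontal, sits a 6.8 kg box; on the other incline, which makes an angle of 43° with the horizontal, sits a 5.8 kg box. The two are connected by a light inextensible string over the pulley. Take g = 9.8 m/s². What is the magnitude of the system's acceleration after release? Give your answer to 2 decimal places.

Resolve each weight along its own incline: the 6.8 kg mass has component 6.8 × 9.8 × sin 21° = 23.882 N down its slope, and the 5.8 kg mass has 5.8 × 9.8 × sin 43° = 38.765 N down its slope.
The 5.8 kg side's 38.765 N exceeds the other side's 23.882 N, so that mass slides down and the 6.8 kg mass slides up. Taking that direction as positive, Newton's second law for the whole system gives 38.765 − 23.882 = (6.8 + 5.8) a, so a = 14.883 / 12.6 = 1.1812 m/s².

1.18 m/s²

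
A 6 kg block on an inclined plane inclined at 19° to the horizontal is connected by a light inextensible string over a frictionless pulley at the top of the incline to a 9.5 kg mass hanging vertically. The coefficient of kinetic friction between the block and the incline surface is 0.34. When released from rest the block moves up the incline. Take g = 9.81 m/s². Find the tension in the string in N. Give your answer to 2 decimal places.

For the block on the incline: the weight component along the slope is m₁g sin 19° = 6 × 9.81 × 0.3256 = 19.165 N and the normal force is N = m₁g cos 19° = 55.653 N.
Kinetic friction opposes the block's motion up the incline: f = μN = 0.34 × 55.653 = 18.922 N acting down the slope.
Newton's second law for the block (up-slope positive): T − 19.165 − 18.922 = 6 a. For the hanging mass (downward positive): 9.5 × 9.81 − T = 9.5 a.
Adding the two equations eliminates T: 55.108 = 15.5 a, so a = 3.5554 m/s².
Then from the hanging mass's equation, T = 9.5 × (9.81 − 3.5554) = 59.419 N.

59.42 N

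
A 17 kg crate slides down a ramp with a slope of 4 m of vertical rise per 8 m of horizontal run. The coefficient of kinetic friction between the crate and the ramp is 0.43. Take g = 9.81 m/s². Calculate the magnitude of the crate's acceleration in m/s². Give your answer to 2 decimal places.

Resolving the weight along the incline: the component pulling the crate down the slope is mg sin 26.57° = 17 × 9.81 × 0.4472 = 74.580 N, and the normal force is N = mg cos 26.57° = 17 × 9.81 × 0.8944 = 149.159 N.
Kinetic friction acts up the slope with magnitude f = μN = 0.43 × 149.159 = 64.138 N.
Net force along the incline is 74.580 − 64.138 = 10.442 N, so a = 10.442 / 17 = 0.6142 m/s².

0.61 m/s²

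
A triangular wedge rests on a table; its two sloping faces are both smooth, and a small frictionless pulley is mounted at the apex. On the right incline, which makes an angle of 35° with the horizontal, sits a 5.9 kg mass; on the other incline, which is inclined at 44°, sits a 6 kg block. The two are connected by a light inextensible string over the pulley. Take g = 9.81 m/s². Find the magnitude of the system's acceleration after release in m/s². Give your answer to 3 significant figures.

Resolve each weight along its own incline: the 5.9 kg mass has component 5.9 × 9.81 × sin 35° = 33.198 N down its slope, and the 6 kg mass has 6 × 9.81 × sin 44° = 40.888 N down its slope.
The 6 kg side's 40.888 N exceeds the other side's 33.198 N, so that mass slides down and the 5.9 kg mass slides up. Taking that direction as positive, Newton's second law for the whole system gives 40.888 − 33.198 = (5.9 + 6) a, so a = 7.690 / 11.9 = 0.6462 m/s².

0.646 m/s²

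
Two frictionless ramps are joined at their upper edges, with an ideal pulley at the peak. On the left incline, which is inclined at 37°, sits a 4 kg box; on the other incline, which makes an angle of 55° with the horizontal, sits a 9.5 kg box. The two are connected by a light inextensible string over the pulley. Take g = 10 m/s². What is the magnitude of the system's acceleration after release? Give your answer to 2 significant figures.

Resolve each weight along its own incline: the 4 kg mass has component 4 × 10 × sin 37° = 24.073 N down its slope, and the 9.5 kg mass has 9.5 × 10 × sin 55° = 77.819 N down its slope.
The 9.5 kg side's 77.819 N exceeds the other side's 24.073 N, so that mass slides down and the 4 kg mass slides up. Taking that direction as positive, Newton's second law for the whole system gives 77.819 − 24.073 = (4 + 9.5) a, so a = 53.746 / 13.5 = 3.9812 m/s².

4.0 m/s²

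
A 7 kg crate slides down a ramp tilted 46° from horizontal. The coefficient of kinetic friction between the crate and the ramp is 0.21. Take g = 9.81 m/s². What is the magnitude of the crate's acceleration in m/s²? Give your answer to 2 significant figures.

5.6 m/s²

Resolving the weight along the incline: the component pulling the crate down the slope is mg sin 46° = 7 × 9.81 × 0.7193 = 49.394 N, and the normal force is N = mg cos 46° = 7 × 9.81 × 0.6947 = 47.705 N.
Kinetic friction acts up the slope with magnitude f = μN = 0.21 × 47.705 = 10.018 N.
Net force along the incline is 49.394 − 10.018 = 39.376 N, so a = 39.376 / 7 = 5.6251 m/s².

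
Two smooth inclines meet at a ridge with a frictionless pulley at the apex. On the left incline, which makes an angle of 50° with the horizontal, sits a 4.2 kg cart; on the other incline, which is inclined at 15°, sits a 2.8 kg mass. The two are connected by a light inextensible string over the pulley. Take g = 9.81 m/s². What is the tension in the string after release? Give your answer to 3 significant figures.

16.9 N

Resolve each weight along its own incline: the 4.2 kg mass has component 4.2 × 9.81 × sin 50° = 31.563 N down its slope, and the 2.8 kg mass has 2.8 × 9.81 × sin 15° = 7.109 N down its slope.
The 4.2 kg side's 31.563 N exceeds the other side's 7.109 N, so that mass slides down and the 2.8 kg mass slides up. Taking that direction as positive, Newton's second law for the whole system gives 31.563 − 7.109 = (4.2 + 2.8) a, so a = 24.454 / 7 = 3.4934 m/s².
For the 2.8 kg mass (up-slope positive): T − 7.109 = 2.8 × 3.4934, so T = 16.891 N.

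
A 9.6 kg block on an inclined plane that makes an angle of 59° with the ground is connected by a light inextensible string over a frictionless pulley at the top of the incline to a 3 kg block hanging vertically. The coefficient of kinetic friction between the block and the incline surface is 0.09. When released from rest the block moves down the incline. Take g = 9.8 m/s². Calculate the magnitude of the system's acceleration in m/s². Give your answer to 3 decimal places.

For the block on the incline: the weight component along the slope is m₁g sin 59° = 9.6 × 9.8 × 0.8572 = 80.645 N and the normal force is N = m₁g cos 59° = 48.455 N.
Kinetic friction opposes the block's motion down the incline: f = μN = 0.09 × 48.455 = 4.361 N acting up the slope.
Newton's second law for the block (down-slope positive): 80.645 − 4.361 − T = 9.6 a. For the hanging block (upward positive): T − 3 × 9.8 = 3 a.
Adding the two equations eliminates T: 46.884 = 12.6 a, so a = 3.7210 m/s².

3.721 m/s²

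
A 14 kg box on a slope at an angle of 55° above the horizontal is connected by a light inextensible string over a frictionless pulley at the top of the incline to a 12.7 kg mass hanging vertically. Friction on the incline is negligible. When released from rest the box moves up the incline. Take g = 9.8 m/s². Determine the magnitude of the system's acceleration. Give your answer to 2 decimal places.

0.45 m/s²

For the box on the incline: the weight component along the slope is m₁g sin 55° = 14 × 9.8 × 0.8192 = 112.394 N and the normal force is N = m₁g cos 55° = 78.695 N.
Newton's second law for the box (up-slope positive): T − 112.394 = 14 a. For the hanging mass (downward positive): 12.7 × 9.8 − T = 12.7 a.
Adding the two equations eliminates T: 12.066 = 26.7 a, so a = 0.4519 m/s².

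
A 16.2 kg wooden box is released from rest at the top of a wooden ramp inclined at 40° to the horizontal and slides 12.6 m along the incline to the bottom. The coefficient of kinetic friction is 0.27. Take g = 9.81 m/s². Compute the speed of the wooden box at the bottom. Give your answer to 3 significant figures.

The weight component along the incline is mg sin 40° = 102.153 N and the normal force is N = mg cos 40° = 121.741 N.
Friction up the slope is f = μN = 0.27 × 121.741 = 32.870 N, so the net downslope force is 102.153 − 32.870 = 69.283 N and a = 69.283 / 16.2 = 4.2767 m/s².
Starting from rest over a distance of 12.6 m, v² = 2aL = 2 × 4.2767 × 12.6 = 107.7728, so v = 10.3814 m/s.

10.4 m/s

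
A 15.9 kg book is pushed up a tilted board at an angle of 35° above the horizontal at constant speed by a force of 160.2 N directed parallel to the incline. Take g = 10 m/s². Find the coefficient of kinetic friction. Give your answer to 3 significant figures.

At constant speed ΣF = 0 along the incline. The applied 160.2 N acts up the slope; the weight component mg sin 35° = 91.199 N and kinetic friction μN both act down the slope.
So 160.2 = 91.199 + μ × 130.245, giving μ = (160.2 − 91.199) / 130.245 = 0.5298.

0.530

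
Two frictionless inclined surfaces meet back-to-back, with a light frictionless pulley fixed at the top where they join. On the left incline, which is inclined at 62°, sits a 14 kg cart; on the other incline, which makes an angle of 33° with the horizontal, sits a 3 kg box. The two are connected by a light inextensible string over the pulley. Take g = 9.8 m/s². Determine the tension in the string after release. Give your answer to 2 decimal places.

Resolve each weight along its own incline: the 14 kg mass has component 14 × 9.8 × sin 62° = 121.140 N down its slope, and the 3 kg mass has 3 × 9.8 × sin 33° = 16.012 N down its slope.
The 14 kg side's 121.140 N exceeds the other side's 16.012 N, so that mass slides down and the 3 kg mass slides up. Taking that direction as positive, Newton's second law for the whole system gives 121.140 − 16.012 = (14 + 3) a, so a = 105.128 / 17 = 6.1840 m/s².
For the 3 kg mass (up-slope positive): T − 16.012 = 3 × 6.1840, so T = 34.564 N.

34.56 N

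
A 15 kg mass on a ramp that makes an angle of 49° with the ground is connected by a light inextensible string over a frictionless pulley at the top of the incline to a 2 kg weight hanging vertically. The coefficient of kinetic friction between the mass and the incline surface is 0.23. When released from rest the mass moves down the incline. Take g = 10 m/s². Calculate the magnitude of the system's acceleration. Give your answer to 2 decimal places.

4.15 m/s²

For the mass on the incline: the weight component along the slope is m₁g sin 49° = 15 × 10 × 0.7547 = 113.205 N and the normal force is N = m₁g cos 49° = 98.409 N.
Kinetic friction opposes the mass's motion down the incline: f = μN = 0.23 × 98.409 = 22.634 N acting up the slope.
Newton's second law for the mass (down-slope positive): 113.205 − 22.634 − T = 15 a. For the hanging weight (upward positive): T − 2 × 10 = 2 a.
Adding the two equations eliminates T: 70.571 = 17 a, so a = 4.1512 m/s².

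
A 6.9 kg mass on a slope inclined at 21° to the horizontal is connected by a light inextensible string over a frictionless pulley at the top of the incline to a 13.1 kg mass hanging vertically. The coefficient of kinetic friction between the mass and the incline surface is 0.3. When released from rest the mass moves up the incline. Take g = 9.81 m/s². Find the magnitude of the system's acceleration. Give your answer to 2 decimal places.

4.26 m/s²

For the mass on the incline: the weight component along the slope is m₁g sin 21° = 6.9 × 9.81 × 0.3584 = 24.260 N and the normal force is N = m₁g cos 21° = 63.193 N.
Kinetic friction opposes the mass's motion up the incline: f = μN = 0.3 × 63.193 = 18.958 N acting down the slope.
Newton's second law for the mass (up-slope positive): T − 24.260 − 18.958 = 6.9 a. For the hanging mass (downward positive): 13.1 × 9.81 − T = 13.1 a.
Adding the two equations eliminates T: 85.293 = 20 a, so a = 4.2647 m/s².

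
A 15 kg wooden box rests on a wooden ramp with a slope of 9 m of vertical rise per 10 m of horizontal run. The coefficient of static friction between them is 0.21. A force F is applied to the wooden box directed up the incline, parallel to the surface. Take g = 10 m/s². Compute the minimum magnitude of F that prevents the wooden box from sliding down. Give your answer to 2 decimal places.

The normal force is N = mg cos 41.99° = 111.494 N. With F at its minimum the wooden box is on the verge of sliding down, so static friction is at its maximum μ_s N = 0.21 × 111.494 = 23.414 N and acts up the slope.
Equilibrium along the incline: F + μ_s N = mg sin 41.99°, so F = 100.345 − 23.414 = 76.931 N.

76.93 N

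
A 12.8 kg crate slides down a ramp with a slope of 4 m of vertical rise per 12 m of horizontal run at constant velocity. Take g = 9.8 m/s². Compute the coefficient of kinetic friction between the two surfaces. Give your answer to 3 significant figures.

0.333

At constant velocity the net force along the incline is zero: mg sin 18.43° = μ mg cos 18.43°.
So μ = tan 18.43° = 0.3162 / 0.9487 = 0.3333.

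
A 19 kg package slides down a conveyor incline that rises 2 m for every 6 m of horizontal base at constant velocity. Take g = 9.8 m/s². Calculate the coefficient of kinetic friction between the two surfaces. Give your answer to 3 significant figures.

0.333

At constant velocity the net force along the incline is zero: mg sin 18.43° = μ mg cos 18.43°.
So μ = tan 18.43° = 0.3162 / 0.9487 = 0.3333.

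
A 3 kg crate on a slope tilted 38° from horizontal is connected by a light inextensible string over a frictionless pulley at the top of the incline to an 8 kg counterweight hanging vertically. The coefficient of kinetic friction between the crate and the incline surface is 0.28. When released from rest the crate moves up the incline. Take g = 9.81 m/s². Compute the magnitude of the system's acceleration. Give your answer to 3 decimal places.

4.897 m/s²

For the crate on the incline: the weight component along the slope is m₁g sin 38° = 3 × 9.81 × 0.6157 = 18.120 N and the normal force is N = m₁g cos 38° = 23.191 N.
Kinetic friction opposes the crate's motion up the incline: f = μN = 0.28 × 23.191 = 6.493 N acting down the slope.
Newton's second law for the crate (up-slope positive): T − 18.120 − 6.493 = 3 a. For the hanging counterweight (downward positive): 8 × 9.81 − T = 8 a.
Adding the two equations eliminates T: 53.867 = 11 a, so a = 4.8970 m/s².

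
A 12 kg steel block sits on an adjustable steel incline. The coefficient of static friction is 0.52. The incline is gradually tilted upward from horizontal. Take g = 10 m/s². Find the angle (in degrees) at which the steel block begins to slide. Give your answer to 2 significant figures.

27°

At the threshold of sliding, static friction is at its maximum μ_s N and exactly balances the weight component along the incline: mg sin θ = μ_s mg cos θ.
Hence tan θ = μ_s = 0.52, so θ = arctan(0.52) = 27.4744°.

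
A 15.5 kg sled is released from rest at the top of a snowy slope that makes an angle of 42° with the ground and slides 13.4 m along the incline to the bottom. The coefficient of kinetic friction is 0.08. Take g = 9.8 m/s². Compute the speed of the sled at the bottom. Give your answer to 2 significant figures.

The weight component along the incline is mg sin 42° = 101.641 N and the normal force is N = mg cos 42° = 112.884 N.
Friction up the slope is f = μN = 0.08 × 112.884 = 9.031 N, so the net downslope force is 101.641 − 9.031 = 92.610 N and a = 92.610 / 15.5 = 5.9748 m/s².
Starting from rest over a distance of 13.4 m, v² = 2aL = 2 × 5.9748 × 13.4 = 160.1246, so v = 12.6540 m/s.

13 m/s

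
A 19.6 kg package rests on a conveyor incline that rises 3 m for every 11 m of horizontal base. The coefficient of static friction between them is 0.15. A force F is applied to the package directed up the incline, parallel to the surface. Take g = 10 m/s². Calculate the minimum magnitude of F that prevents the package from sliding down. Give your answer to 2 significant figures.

The normal force is N = mg cos 15.26° = 189.094 N. With F at its minimum the package is on the verge of sliding down, so static friction is at its maximum μ_s N = 0.15 × 189.094 = 28.364 N and acts up the slope.
Equilibrium along the incline: F + μ_s N = mg sin 15.26°, so F = 51.571 − 28.364 = 23.207 N.

23 N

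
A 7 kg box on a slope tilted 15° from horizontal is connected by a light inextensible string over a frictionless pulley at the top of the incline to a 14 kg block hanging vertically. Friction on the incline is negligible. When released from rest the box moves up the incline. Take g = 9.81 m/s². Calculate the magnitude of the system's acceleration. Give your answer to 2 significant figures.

For the box on the incline: the weight component along the slope is m₁g sin 15° = 7 × 9.81 × 0.2588 = 17.772 N and the normal force is N = m₁g cos 15° = 66.330 N.
Newton's second law for the box (up-slope positive): T − 17.772 = 7 a. For the hanging block (downward positive): 14 × 9.81 − T = 14 a.
Adding the two equations eliminates T: 119.568 = 21 a, so a = 5.6937 m/s².

5.7 m/s²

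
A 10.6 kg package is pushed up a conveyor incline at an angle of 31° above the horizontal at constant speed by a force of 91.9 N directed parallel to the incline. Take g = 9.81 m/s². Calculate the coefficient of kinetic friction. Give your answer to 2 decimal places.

0.43

At constant speed ΣF = 0 along the incline. The applied 91.9 N acts up the slope; the weight component mg sin 31° = 53.557 N and kinetic friction μN both act down the slope.
So 91.9 = 53.557 + μ × 89.133, giving μ = (91.9 − 53.557) / 89.133 = 0.4302.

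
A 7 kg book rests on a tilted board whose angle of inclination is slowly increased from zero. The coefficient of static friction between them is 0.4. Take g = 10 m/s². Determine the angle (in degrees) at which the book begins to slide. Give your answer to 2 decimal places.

21.80°

At the threshold of sliding, static friction is at its maximum μ_s N and exactly balances the weight component along the incline: mg sin θ = μ_s mg cos θ.
Hence tan θ = μ_s = 0.4, so θ = arctan(0.4) = 21.8014°.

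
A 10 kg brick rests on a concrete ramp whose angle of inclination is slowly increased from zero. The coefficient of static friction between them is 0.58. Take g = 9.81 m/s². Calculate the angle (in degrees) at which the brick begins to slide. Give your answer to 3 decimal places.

30.114°

At the threshold of sliding, static friction is at its maximum μ_s N and exactly balances the weight component along the incline: mg sin θ = μ_s mg cos θ.
Hence tan θ = μ_s = 0.58, so θ = arctan(0.58) = 30.1137°.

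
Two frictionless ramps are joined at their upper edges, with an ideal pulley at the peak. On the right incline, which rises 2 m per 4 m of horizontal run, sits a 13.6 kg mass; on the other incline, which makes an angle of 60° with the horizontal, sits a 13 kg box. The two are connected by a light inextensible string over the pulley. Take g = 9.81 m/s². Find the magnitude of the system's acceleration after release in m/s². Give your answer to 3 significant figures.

1.91 m/s²

Resolve each weight along its own incline: the 13.6 kg mass has component 13.6 × 9.81 × sin 26.57° = 59.665 N down its slope, and the 13 kg mass has 13 × 9.81 × sin 60° = 110.444 N down its slope.
The 13 kg side's 110.444 N exceeds the other side's 59.665 N, so that mass slides down and the 13.6 kg mass slides up. Taking that direction as positive, Newton's second law for the whole system gives 110.444 − 59.665 = (13.6 + 13) a, so a = 50.779 / 26.6 = 1.9090 m/s².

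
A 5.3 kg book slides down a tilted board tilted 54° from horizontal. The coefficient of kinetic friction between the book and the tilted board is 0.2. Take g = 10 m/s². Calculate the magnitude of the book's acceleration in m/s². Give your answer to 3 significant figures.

Resolving the weight along the incline: the component pulling the book down the slope is mg sin 54° = 5.3 × 10 × 0.8090 = 42.877 N, and the normal force is N = mg cos 54° = 5.3 × 10 × 0.5878 = 31.153 N.
Kinetic friction acts up the slope with magnitude f = μN = 0.2 × 31.153 = 6.231 N.
Net force along the incline is 42.877 − 6.231 = 36.646 N, so a = 36.646 / 5.3 = 6.9143 m/s².

6.91 m/s²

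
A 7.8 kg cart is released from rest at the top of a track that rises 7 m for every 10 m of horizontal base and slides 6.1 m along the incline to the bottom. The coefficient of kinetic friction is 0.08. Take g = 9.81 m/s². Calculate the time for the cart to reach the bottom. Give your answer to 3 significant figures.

1.56 s

The weight component along the incline is mg sin 34.99° = 43.880 N and the normal force is N = mg cos 34.99° = 62.686 N.
Friction up the slope is f = μN = 0.08 × 62.686 = 5.015 N, so the net downslope force is 43.880 − 5.015 = 38.865 N and a = 38.865 / 7.8 = 4.9827 m/s².
Starting from rest, L = ½at², so t = √(2L/a) = √(2 × 6.1 / 4.9827) = 1.5648 s.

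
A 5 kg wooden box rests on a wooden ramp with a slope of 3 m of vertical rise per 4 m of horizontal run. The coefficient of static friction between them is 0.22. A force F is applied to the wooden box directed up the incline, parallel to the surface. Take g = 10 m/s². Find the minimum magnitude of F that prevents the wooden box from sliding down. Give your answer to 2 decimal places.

The normal force is N = mg cos 36.87° = 40.000 N. With F at its minimum the wooden box is on the verge of sliding down, so static friction is at its maximum μ_s N = 0.22 × 40.000 = 8.800 N and acts up the slope.
Equilibrium along the incline: F + μ_s N = mg sin 36.87°, so F = 30.000 − 8.800 = 21.200 N.

21.20 N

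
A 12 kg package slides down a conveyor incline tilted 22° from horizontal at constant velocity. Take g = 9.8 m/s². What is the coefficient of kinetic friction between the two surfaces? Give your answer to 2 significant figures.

0.40

At constant velocity the net force along the incline is zero: mg sin 22° = μ mg cos 22°.
So μ = tan 22° = 0.3746 / 0.9272 = 0.4040.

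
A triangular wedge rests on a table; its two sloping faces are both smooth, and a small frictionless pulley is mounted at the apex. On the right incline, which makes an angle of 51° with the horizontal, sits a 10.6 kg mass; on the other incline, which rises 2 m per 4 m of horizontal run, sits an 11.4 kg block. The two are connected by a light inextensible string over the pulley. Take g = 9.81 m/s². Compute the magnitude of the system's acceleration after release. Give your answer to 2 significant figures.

Resolve each weight along its own incline: the 10.6 kg mass has component 10.6 × 9.81 × sin 51° = 80.812 N down its slope, and the 11.4 kg mass has 11.4 × 9.81 × sin 26.57° = 50.014 N down its slope.
The 10.6 kg side's 80.812 N exceeds the other side's 50.014 N, so that mass slides down and the 11.4 kg mass slides up. Taking that direction as positive, Newton's second law for the whole system gives 80.812 − 50.014 = (10.6 + 11.4) a, so a = 30.798 / 22 = 1.3999 m/s².

1.4 m/s²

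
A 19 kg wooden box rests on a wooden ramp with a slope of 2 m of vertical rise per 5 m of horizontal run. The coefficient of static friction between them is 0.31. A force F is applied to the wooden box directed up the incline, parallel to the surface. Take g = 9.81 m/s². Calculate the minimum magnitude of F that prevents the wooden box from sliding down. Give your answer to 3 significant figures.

15.6 N

The normal force is N = mg cos 21.80° = 173.059 N. With F at its minimum the wooden box is on the verge of sliding down, so static friction is at its maximum μ_s N = 0.31 × 173.059 = 53.648 N and acts up the slope.
Equilibrium along the incline: F + μ_s N = mg sin 21.80°, so F = 69.224 − 53.648 = 15.576 N.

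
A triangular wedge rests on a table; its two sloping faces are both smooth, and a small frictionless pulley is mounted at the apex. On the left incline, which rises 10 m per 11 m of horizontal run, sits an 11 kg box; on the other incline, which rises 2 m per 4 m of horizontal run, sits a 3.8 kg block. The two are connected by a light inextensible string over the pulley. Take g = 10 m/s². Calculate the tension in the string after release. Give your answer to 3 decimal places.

Resolve each weight along its own incline: the 11 kg mass has component 11 × 10 × sin 42.27° = 73.994 N down its slope, and the 3.8 kg mass has 3.8 × 10 × sin 26.57° = 16.994 N down its slope.
The 11 kg side's 73.994 N exceeds the other side's 16.994 N, so that mass slides down and the 3.8 kg mass slides up. Taking that direction as positive, Newton's second law for the whole system gives 73.994 − 16.994 = (11 + 3.8) a, so a = 57.000 / 14.8 = 3.8514 m/s².
For the 3.8 kg mass (up-slope positive): T − 16.994 = 3.8 × 3.8514, so T = 31.629 N.

31.629 N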